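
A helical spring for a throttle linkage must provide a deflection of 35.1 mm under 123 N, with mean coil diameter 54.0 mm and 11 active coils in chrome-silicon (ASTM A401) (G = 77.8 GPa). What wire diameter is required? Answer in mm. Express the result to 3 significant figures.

Required rate k = F/δ = 123/35.1 = 3.5043 N/mm
d = (8D³N_a·k / G)^(1/4) = (8·54.0³·11·3.5043 / (77.8×10³))^0.25
  = (624.14)^0.25 = 4.9983 mm

5.00 mm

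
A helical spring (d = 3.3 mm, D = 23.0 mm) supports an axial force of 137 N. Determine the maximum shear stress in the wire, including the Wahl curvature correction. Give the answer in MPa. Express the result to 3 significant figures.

271 MPa

Spring index C = D/d = 23.0/3.3 = 6.9697
K_W = (4C−1)/(4C−4) + 0.615/C = 26.879/23.879 + 0.0882 = 1.2139
τ₀ = 8FD/(πd³) = 8·137·23.0/(π·3.3³) = 25208/112.9 = 223.28 MPa
τ_max = K·τ₀ = 1.2139 × 223.28 = 271.03 MPa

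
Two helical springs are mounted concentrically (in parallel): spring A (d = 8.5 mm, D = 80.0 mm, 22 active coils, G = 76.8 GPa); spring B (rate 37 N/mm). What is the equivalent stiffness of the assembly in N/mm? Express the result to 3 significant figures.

41.4 N/mm

k_A = Gd⁴/(8D³N_a) = (76.8×10³)(8.5⁴)/(8·80.0³·22) = 4.4489 N/mm
Parallel: k_eq = 4.4489 + 37 = 41.449 N/mm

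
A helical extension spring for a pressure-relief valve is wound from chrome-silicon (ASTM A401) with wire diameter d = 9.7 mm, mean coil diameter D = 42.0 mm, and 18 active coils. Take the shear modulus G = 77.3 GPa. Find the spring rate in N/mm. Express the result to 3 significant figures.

64.1 N/mm

k = Gd⁴/(8D³N_a) = (77.3×10³ × 9.7⁴) / (8 × 42.0³ × 18)
  = 6.84331e+08 / 1.06687e+07 = 64.144 N/mm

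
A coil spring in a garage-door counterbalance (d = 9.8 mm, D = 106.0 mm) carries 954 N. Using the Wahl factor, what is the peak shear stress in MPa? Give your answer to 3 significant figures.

Spring index C = D/d = 106.0/9.8 = 10.8163
K_W = (4C−1)/(4C−4) + 0.615/C = 42.265/39.265 + 0.0569 = 1.1333
τ₀ = 8FD/(πd³) = 8·954·106.0/(π·9.8³) = 808992/2956.8 = 273.6 MPa
τ_max = K·τ₀ = 1.1333 × 273.6 = 310.06 MPa

310 MPa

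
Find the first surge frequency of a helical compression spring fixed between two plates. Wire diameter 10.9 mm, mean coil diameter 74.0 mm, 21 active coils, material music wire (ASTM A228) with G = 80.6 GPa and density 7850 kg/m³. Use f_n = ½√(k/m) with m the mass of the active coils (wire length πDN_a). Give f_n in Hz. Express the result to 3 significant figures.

k = Gd⁴/(8D³N_a) = (80.6×10³)(10.9⁴)/(8·74.0³·21) = 16.712 N/mm = 16712 N/m
Wire length L = πDN_a = π·74.0·21 = 4882 mm
m = ρ·(πd²/4)·L = 7850 × 93.313×10⁻⁶ m² × 4.882 m = 3.5761 kg
f_n = ½√(k/m) = 0.5·√(16712/3.5761) = 0.5·√(4673.3) = 34.181 Hz

34.2 Hz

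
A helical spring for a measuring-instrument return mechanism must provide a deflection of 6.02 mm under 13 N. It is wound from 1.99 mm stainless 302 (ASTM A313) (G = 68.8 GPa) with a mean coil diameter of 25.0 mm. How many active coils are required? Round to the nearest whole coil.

4

Required rate k = F/δ = 13/6.02 = 2.1595 N/mm
N_a = Gd⁴/(8D³k) = (68.8×10³ × 1.99⁴)/(8 × 25.0³ × 2.1595)
    = 1.07895e+06 / 269934 = 3.997 → 4 coils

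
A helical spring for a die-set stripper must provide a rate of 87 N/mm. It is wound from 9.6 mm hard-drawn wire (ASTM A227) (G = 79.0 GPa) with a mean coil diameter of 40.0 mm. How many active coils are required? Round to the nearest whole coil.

N_a = Gd⁴/(8D³k) = (79.0×10³ × 9.6⁴)/(8 × 40.0³ × 87)
    = 6.70984e+08 / 4.4544e+07 = 15.06 → 15 coils

15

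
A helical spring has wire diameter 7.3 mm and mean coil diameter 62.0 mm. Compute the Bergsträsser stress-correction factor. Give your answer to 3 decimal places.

C = D/d = 62.0/7.3 = 8.4932
K_B = (4C+2)/(4C−3) = 35.973/30.973 = 1.1614

1.161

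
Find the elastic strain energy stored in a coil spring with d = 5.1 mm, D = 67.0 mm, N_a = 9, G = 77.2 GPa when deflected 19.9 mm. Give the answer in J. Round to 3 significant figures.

k = Gd⁴/(8D³N_a) = (77.2×10³)(5.1⁴)/(8·67.0³·9) = 2.4118 N/mm
U = ½kδ² = 0.5 × 2.4118 × 19.9² = 477.55 N·mm = 0.47755 J

0.478 J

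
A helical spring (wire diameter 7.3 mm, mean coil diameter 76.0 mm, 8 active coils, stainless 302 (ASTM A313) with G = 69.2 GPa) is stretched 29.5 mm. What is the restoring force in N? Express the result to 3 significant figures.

206 N

k = Gd⁴/(8D³N_a) = (69.2×10³)(7.3⁴)/(8·76.0³·8) = 6.9948 N/mm
F = k·δ = 6.9948 × 29.5 = 206.35 N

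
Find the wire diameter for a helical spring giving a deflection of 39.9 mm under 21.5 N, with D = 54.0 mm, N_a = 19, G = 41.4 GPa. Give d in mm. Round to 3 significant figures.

Required rate k = F/δ = 21.5/39.9 = 0.53885 N/mm
d = (8D³N_a·k / G)^(1/4) = (8·54.0³·19·0.53885 / (41.4×10³))^0.25
  = (311.52)^0.25 = 4.2012 mm

4.20 mm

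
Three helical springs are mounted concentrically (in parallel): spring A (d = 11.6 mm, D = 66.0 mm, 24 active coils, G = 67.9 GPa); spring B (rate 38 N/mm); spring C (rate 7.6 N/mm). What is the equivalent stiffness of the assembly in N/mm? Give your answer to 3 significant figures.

k_A = Gd⁴/(8D³N_a) = (67.9×10³)(11.6⁴)/(8·66.0³·24) = 22.272 N/mm
Parallel: k_eq = 22.272 + 38 + 7.6 = 67.872 N/mm

67.9 N/mm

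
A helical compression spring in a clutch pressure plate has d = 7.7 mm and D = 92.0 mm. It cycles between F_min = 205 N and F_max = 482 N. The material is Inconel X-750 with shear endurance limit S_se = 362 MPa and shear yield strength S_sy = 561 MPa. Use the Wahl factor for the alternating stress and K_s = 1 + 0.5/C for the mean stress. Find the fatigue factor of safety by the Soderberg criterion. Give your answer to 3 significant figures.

C = D/d = 92.0/7.7 = 11.9481; K_W = (4C−1)/(4C−4)+0.615/C = 1.1200; K_s = 1+0.5/C = 1.0418
F_a = (F_max−F_min)/2 = 138.5 N; F_m = (F_max+F_min)/2 = 343.5 N
τ_a = K_W·8F_aD/(πd³) = 1.1200 × 71.073 = 79.6 MPa
τ_m = K_s·8F_mD/(πd³) = 1.0418 × 176.27 = 183.65 MPa
Soderberg: 1/n_f = τ_a/S_se + τ_m/S_sy = 79.6/362 + 183.65/561 = 0.21989 + 0.32736 = 0.54725
n_f = 1/0.54725 = 1.827

1.83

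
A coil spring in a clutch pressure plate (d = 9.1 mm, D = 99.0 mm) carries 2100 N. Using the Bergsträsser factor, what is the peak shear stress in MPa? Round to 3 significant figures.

Spring index C = D/d = 99.0/9.1 = 10.8791
K_B = (4C+2)/(4C−3) = 45.516/40.516 = 1.1234
τ₀ = 8FD/(πd³) = 8·2100·99.0/(π·9.1³) = 1.6632e+06/2367.4 = 702.54 MPa
τ_max = K·τ₀ = 1.1234 × 702.54 = 789.24 MPa

789 MPa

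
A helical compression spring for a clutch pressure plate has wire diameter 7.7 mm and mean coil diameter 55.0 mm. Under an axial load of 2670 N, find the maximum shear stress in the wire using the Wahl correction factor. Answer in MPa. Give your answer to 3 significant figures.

990 MPa

Spring index C = D/d = 55.0/7.7 = 7.1429
K_W = (4C−1)/(4C−4) + 0.615/C = 27.571/24.571 + 0.0861 = 1.2082
τ₀ = 8FD/(πd³) = 8·2670·55.0/(π·7.7³) = 1.1748e+06/1434.2 = 819.11 MPa
τ_max = K·τ₀ = 1.2082 × 819.11 = 989.64 MPa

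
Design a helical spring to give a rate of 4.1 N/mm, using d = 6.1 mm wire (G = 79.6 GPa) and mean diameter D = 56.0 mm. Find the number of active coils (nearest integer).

19

N_a = Gd⁴/(8D³k) = (79.6×10³ × 6.1⁴)/(8 × 56.0³ × 4.1)
    = 1.10213e+08 / 5.7602e+06 = 19.13 → 19 coils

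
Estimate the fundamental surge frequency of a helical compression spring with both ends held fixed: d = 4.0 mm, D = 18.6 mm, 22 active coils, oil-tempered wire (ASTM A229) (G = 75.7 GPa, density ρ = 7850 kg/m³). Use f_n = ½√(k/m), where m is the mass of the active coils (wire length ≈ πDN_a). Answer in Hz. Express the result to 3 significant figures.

184 Hz

k = Gd⁴/(8D³N_a) = (75.7×10³)(4.0⁴)/(8·18.6³·22) = 17.111 N/mm = 17111 N/m
Wire length L = πDN_a = π·18.6·22 = 1285.5 mm
m = ρ·(πd²/4)·L = 7850 × 12.566×10⁻⁶ m² × 1.2855 m = 0.12681 kg
f_n = ½√(k/m) = 0.5·√(17111/0.12681) = 0.5·√(1.3493e+05) = 183.67 Hz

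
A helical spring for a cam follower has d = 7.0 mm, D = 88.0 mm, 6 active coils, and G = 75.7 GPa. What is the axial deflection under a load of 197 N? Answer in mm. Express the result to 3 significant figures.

35.5 mm

k = Gd⁴/(8D³N_a) = (75.7×10³)(7.0⁴)/(8·88.0³·6) = 5.5565 N/mm
δ = F/k = 197 / 5.5565 = 35.454 mm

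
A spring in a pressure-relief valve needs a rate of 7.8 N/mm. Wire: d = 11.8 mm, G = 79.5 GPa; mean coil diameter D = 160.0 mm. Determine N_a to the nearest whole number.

6

N_a = Gd⁴/(8D³k) = (79.5×10³ × 11.8⁴)/(8 × 160.0³ × 7.8)
    = 1.54133e+09 / 2.5559e+08 = 6.03 → 6 coils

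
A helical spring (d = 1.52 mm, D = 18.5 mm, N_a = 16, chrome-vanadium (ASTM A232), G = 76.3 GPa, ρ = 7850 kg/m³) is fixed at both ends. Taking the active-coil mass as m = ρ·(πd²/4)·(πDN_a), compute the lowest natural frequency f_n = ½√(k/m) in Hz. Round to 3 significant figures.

97.4 Hz

k = Gd⁴/(8D³N_a) = (76.3×10³)(1.52⁴)/(8·18.5³·16) = 0.50254 N/mm = 502.54 N/m
Wire length L = πDN_a = π·18.5·16 = 929.91 mm
m = ρ·(πd²/4)·L = 7850 × 1.8146×10⁻⁶ m² × 0.92991 m = 0.013246 kg
f_n = ½√(k/m) = 0.5·√(502.54/0.013246) = 0.5·√(37939) = 97.39 Hz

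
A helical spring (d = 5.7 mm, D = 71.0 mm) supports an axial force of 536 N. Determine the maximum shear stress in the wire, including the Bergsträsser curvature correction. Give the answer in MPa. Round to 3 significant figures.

Spring index C = D/d = 71.0/5.7 = 12.4561
K_B = (4C+2)/(4C−3) = 51.825/46.825 = 1.1068
τ₀ = 8FD/(πd³) = 8·536·71.0/(π·5.7³) = 304448/581.8 = 523.29 MPa
τ_max = K·τ₀ = 1.1068 × 523.29 = 579.16 MPa

579 MPa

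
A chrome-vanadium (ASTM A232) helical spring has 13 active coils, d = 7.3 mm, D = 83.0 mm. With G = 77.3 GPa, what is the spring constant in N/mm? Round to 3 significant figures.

3.69 N/mm

k = Gd⁴/(8D³N_a) = (77.3×10³ × 7.3⁴) / (8 × 83.0³ × 13)
  = 2.19518e+08 / 5.94658e+07 = 3.6915 N/mm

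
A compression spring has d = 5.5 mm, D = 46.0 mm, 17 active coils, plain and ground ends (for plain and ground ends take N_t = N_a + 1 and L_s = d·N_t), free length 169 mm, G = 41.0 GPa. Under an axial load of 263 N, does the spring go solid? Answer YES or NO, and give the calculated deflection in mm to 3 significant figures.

YES, δ = 92.8 mm

k = Gd⁴/(8D³N_a) = (41.0×10³)(5.5⁴)/(8·46.0³·17) = 2.8341 N/mm
N_t = 18; L_s = 5.5·18 = 99 mm; δ_solid = L₀ − L_s = 169 − 99 = 70 mm
δ = F/k = 263/2.8341 = 92.797 mm
δ ≥ δ_solid → spring goes solid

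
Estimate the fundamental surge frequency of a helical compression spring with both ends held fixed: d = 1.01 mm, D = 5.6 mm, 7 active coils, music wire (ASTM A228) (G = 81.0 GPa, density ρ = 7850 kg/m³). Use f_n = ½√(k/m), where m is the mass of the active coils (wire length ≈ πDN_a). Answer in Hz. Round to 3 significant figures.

1660 Hz

k = Gd⁴/(8D³N_a) = (81.0×10³)(1.01⁴)/(8·5.6³·7) = 8.5707 N/mm = 8570.7 N/m
Wire length L = πDN_a = π·5.6·7 = 123.15 mm
m = ρ·(πd²/4)·L = 7850 × 0.80118×10⁻⁶ m² × 0.12315 m = 0.00077453 kg
f_n = ½√(k/m) = 0.5·√(8570.7/0.00077453) = 0.5·√(1.1066e+07) = 1663.3 Hz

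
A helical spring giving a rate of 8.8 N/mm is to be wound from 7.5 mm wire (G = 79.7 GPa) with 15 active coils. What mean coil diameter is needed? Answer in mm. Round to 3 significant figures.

62.0 mm

D = (Gd⁴/(8N_a·k))^(1/3) = (79.7×10³·7.5⁴/(8·15·8.8))^(1/3)
  = (238803)^(1/3) = 62.0411 mm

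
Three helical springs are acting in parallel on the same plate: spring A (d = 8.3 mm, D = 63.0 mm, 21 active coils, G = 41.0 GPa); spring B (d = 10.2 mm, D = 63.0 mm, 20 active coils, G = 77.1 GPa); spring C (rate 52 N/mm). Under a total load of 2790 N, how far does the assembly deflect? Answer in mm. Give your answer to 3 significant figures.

k_A = Gd⁴/(8D³N_a) = (41.0×10³)(8.3⁴)/(8·63.0³·21) = 4.632 N/mm
k_B = Gd⁴/(8D³N_a) = (77.1×10³)(10.2⁴)/(8·63.0³·20) = 20.86 N/mm
Parallel: k_eq = 4.632 + 20.86 + 52 = 77.492 N/mm
δ = F/k_eq = 2790/77.492 = 36.004 mm

36.0 mm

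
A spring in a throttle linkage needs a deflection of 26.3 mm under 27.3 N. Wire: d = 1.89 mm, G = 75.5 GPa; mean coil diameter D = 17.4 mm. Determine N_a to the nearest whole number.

Required rate k = F/δ = 27.3/26.3 = 1.038 N/mm
N_a = Gd⁴/(8D³k) = (75.5×10³ × 1.89⁴)/(8 × 17.4³ × 1.038)
    = 963372 / 43746.6 = 22.02 → 22 coils

22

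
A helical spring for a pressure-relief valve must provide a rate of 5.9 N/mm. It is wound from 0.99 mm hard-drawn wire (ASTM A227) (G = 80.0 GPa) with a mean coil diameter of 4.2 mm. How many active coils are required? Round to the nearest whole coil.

22

N_a = Gd⁴/(8D³k) = (80.0×10³ × 0.99⁴)/(8 × 4.2³ × 5.9)
    = 76847.7 / 3496.95 = 21.98 → 22 coils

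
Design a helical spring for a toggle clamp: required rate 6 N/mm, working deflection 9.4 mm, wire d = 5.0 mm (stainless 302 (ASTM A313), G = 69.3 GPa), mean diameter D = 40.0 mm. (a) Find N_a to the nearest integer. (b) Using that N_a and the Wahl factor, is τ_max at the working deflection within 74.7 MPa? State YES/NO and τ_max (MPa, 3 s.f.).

(a) 14 coils; (b) YES, τ_max = 54.8 MPa

N_a = Gd⁴/(8D³k) = (69.3×10³)(5.0⁴)/(8·40.0³·6) = 14.1 → N_a = 14
Actual rate k = Gd⁴/(8D³·14) = 6.0425 N/mm
Working load F = kδ = 6.0425·9.4 = 56.799 N
C = 40.0/5.0 = 8.0000; K_W = (4C−1)/(4C−4)+0.615/C = 1.1840
τ_max = K_W·8FD/(πd³) = 1.1840·46.284 = 54.801 MPa
τ_max ≤ 74.7 MPa → acceptable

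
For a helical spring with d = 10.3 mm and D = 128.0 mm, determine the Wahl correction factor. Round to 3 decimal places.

C = D/d = 128.0/10.3 = 12.4272
K_W = (4C−1)/(4C−4) + 0.615/C = 48.709/45.709 + 0.0495 = 1.1151

1.115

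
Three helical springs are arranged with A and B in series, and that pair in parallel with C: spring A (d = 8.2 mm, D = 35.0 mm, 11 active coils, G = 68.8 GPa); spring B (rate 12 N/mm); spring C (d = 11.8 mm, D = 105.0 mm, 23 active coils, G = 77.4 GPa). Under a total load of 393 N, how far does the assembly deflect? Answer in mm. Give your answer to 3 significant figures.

22.4 mm

k_A = Gd⁴/(8D³N_a) = (68.8×10³)(8.2⁴)/(8·35.0³·11) = 82.444 N/mm
k_C = Gd⁴/(8D³N_a) = (77.4×10³)(11.8⁴)/(8·105.0³·23) = 7.045 N/mm
Springs A,B series: k_AB = 1/(1/82.444+1/12) = 10.475 N/mm; parallel with C: k_eq = 10.475+7.045 = 17.52 N/mm
δ = F/k_eq = 393/17.52 = 22.431 mm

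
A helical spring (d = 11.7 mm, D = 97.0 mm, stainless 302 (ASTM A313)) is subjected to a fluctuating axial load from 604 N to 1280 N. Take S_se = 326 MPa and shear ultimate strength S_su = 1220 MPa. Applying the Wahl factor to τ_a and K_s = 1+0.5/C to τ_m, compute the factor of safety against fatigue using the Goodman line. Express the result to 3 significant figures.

C = D/d = 97.0/11.7 = 8.2906; K_W = (4C−1)/(4C−4)+0.615/C = 1.1771; K_s = 1+0.5/C = 1.0603
F_a = (F_max−F_min)/2 = 338 N; F_m = (F_max+F_min)/2 = 942 N
τ_a = K_W·8F_aD/(πd³) = 1.1771 × 52.128 = 61.357 MPa
τ_m = K_s·8F_mD/(πd³) = 1.0603 × 145.28 = 154.04 MPa
Goodman: 1/n_f = τ_a/S_se + τ_m/S_su = 61.357/326 + 154.04/1220 = 0.18821 + 0.12626 = 0.31448
n_f = 1/0.31448 = 3.18

3.18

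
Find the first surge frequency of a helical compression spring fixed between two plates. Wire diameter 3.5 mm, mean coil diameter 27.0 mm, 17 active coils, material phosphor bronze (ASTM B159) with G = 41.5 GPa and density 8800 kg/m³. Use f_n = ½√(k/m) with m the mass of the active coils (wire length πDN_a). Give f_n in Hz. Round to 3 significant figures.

k = Gd⁴/(8D³N_a) = (41.5×10³)(3.5⁴)/(8·27.0³·17) = 2.3264 N/mm = 2326.4 N/m
Wire length L = πDN_a = π·27.0·17 = 1442 mm
m = ρ·(πd²/4)·L = 8800 × 9.6211×10⁻⁶ m² × 1.442 m = 0.12209 kg
f_n = ½√(k/m) = 0.5·√(2326.4/0.12209) = 0.5·√(19055) = 69.021 Hz

69.0 Hz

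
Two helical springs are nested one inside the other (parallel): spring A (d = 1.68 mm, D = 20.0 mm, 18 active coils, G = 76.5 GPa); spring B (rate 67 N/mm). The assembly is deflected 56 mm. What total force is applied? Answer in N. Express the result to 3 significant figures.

k_A = Gd⁴/(8D³N_a) = (76.5×10³)(1.68⁴)/(8·20.0³·18) = 0.52899 N/mm
Parallel: k_eq = 0.52899 + 67 = 67.529 N/mm
F = k_eq·δ = 67.529·56 = 3781.6 N

3780 N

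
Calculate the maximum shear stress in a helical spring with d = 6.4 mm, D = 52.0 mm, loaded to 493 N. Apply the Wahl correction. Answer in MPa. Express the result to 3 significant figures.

Spring index C = D/d = 52.0/6.4 = 8.1250
K_W = (4C−1)/(4C−4) + 0.615/C = 31.500/28.500 + 0.0757 = 1.1810
τ₀ = 8FD/(πd³) = 8·493·52.0/(π·6.4³) = 205088/823.55 = 249.03 MPa
τ_max = K·τ₀ = 1.1810 × 249.03 = 294.09 MPa

294 MPa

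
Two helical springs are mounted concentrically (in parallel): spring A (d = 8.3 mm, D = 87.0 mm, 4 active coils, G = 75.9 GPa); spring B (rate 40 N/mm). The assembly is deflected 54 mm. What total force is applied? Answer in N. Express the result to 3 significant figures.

3080 N

k_A = Gd⁴/(8D³N_a) = (75.9×10³)(8.3⁴)/(8·87.0³·4) = 17.094 N/mm
Parallel: k_eq = 17.094 + 40 = 57.094 N/mm
F = k_eq·δ = 57.094·54 = 3083.1 N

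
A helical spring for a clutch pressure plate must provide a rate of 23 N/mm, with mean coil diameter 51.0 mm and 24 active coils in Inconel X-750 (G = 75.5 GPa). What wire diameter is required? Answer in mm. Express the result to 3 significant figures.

d = (8D³N_a·k / G)^(1/4) = (8·51.0³·24·23 / (75.5×10³))^0.25
  = (7758.8)^0.25 = 9.3853 mm

9.39 mm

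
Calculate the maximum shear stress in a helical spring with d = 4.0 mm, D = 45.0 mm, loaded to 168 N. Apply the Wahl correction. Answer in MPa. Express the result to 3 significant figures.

Spring index C = D/d = 45.0/4.0 = 11.2500
K_W = (4C−1)/(4C−4) + 0.615/C = 44.000/41.000 + 0.0547 = 1.1278
τ₀ = 8FD/(πd³) = 8·168·45.0/(π·4.0³) = 60480/201.06 = 300.8 MPa
τ_max = K·τ₀ = 1.1278 × 300.8 = 339.26 MPa

339 MPa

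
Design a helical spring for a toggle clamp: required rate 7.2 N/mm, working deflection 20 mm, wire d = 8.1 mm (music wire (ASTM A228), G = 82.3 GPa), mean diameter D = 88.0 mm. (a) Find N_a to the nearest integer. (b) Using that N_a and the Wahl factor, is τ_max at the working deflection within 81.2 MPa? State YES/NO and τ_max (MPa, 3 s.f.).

N_a = Gd⁴/(8D³k) = (82.3×10³)(8.1⁴)/(8·88.0³·7.2) = 9.025 → N_a = 9
Actual rate k = Gd⁴/(8D³·9) = 7.2204 N/mm
Working load F = kδ = 7.2204·20 = 144.41 N
C = 88.0/8.1 = 10.8642; K_W = (4C−1)/(4C−4)+0.615/C = 1.1326
τ_max = K_W·8FD/(πd³) = 1.1326·60.892 = 68.968 MPa
τ_max ≤ 81.2 MPa → acceptable

(a) 9 coils; (b) YES, τ_max = 69.0 MPa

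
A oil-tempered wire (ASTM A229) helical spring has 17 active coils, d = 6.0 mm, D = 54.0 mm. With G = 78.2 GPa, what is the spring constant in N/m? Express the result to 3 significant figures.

k = Gd⁴/(8D³N_a) = (78.2×10³ × 6.0⁴) / (8 × 54.0³ × 17)
  = 1.01347e+08 / 2.14151e+07 = 4.7325 N/mm = 4732.5 N/m

4730 N/m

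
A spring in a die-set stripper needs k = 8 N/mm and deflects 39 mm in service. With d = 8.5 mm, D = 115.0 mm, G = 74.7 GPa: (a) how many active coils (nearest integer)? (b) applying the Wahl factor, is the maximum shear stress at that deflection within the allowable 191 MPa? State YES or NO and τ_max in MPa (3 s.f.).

N_a = Gd⁴/(8D³k) = (74.7×10³)(8.5⁴)/(8·115.0³·8) = 4.006 → N_a = 4
Actual rate k = Gd⁴/(8D³·4) = 8.0122 N/mm
Working load F = kδ = 8.0122·39 = 312.48 N
C = 115.0/8.5 = 13.5294; K_W = (4C−1)/(4C−4)+0.615/C = 1.1053
τ_max = K_W·8FD/(πd³) = 1.1053·149 = 164.7 MPa
τ_max ≤ 191 MPa → acceptable

(a) 4 coils; (b) YES, τ_max = 165 MPa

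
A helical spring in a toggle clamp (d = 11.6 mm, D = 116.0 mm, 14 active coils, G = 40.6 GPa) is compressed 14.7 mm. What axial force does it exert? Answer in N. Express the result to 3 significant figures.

61.8 N

k = Gd⁴/(8D³N_a) = (40.6×10³)(11.6⁴)/(8·116.0³·14) = 4.205 N/mm
F = k·δ = 4.205 × 14.7 = 61.813 N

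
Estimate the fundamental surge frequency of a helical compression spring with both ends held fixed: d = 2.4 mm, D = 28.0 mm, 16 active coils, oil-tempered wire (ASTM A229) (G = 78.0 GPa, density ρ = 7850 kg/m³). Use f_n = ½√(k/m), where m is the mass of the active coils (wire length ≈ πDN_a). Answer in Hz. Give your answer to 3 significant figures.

67.9 Hz

k = Gd⁴/(8D³N_a) = (78.0×10³)(2.4⁴)/(8·28.0³·16) = 0.92099 N/mm = 920.99 N/m
Wire length L = πDN_a = π·28.0·16 = 1407.4 mm
m = ρ·(πd²/4)·L = 7850 × 4.5239×10⁻⁶ m² × 1.4074 m = 0.049982 kg
f_n = ½√(k/m) = 0.5·√(920.99/0.049982) = 0.5·√(18427) = 67.872 Hz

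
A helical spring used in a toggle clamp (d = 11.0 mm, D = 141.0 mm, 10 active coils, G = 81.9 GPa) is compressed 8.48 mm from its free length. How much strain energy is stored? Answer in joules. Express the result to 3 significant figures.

k = Gd⁴/(8D³N_a) = (81.9×10³)(11.0⁴)/(8·141.0³·10) = 5.347 N/mm
U = ½kδ² = 0.5 × 5.347 × 8.48² = 192.25 N·mm = 0.19225 J

0.192 J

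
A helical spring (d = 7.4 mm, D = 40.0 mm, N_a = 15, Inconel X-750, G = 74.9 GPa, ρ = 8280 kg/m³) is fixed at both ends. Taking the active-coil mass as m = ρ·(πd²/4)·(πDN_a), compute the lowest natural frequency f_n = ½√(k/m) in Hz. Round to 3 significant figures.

k = Gd⁴/(8D³N_a) = (74.9×10³)(7.4⁴)/(8·40.0³·15) = 29.245 N/mm = 29245 N/m
Wire length L = πDN_a = π·40.0·15 = 1885 mm
m = ρ·(πd²/4)·L = 8280 × 43.008×10⁻⁶ m² × 1.885 m = 0.67125 kg
f_n = ½√(k/m) = 0.5·√(29245/0.67125) = 0.5·√(43568) = 104.36 Hz

104 Hz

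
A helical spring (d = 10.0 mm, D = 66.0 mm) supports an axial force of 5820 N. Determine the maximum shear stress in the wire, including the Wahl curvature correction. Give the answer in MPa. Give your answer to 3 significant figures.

1200 MPa

Spring index C = D/d = 66.0/10.0 = 6.6000
K_W = (4C−1)/(4C−4) + 0.615/C = 25.400/22.400 + 0.0932 = 1.2271
τ₀ = 8FD/(πd³) = 8·5820·66.0/(π·10.0³) = 3.07296e+06/3141.6 = 978.15 MPa
τ_max = K·τ₀ = 1.2271 × 978.15 = 1200.3 MPa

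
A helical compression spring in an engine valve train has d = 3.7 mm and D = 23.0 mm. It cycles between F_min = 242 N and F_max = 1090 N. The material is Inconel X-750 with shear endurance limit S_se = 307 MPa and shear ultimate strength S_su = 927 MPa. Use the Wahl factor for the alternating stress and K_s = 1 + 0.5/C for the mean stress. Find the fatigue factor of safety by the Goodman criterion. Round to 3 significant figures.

0.347

C = D/d = 23.0/3.7 = 6.2162; K_W = (4C−1)/(4C−4)+0.615/C = 1.2427; K_s = 1+0.5/C = 1.0804
F_a = (F_max−F_min)/2 = 424 N; F_m = (F_max+F_min)/2 = 666 N
τ_a = K_W·8F_aD/(πd³) = 1.2427 × 490.26 = 609.26 MPa
τ_m = K_s·8F_mD/(πd³) = 1.0804 × 770.08 = 832.02 MPa
Goodman: 1/n_f = τ_a/S_se + τ_m/S_su = 609.26/307 + 832.02/927 = 1.98455 + 0.89754 = 2.8821
n_f = 1/2.8821 = 0.347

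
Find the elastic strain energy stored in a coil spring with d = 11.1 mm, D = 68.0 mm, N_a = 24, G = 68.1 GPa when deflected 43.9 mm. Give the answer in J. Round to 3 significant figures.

16.5 J

k = Gd⁴/(8D³N_a) = (68.1×10³)(11.1⁴)/(8·68.0³·24) = 17.124 N/mm
U = ½kδ² = 0.5 × 17.124 × 43.9² = 16501 N·mm = 16.501 J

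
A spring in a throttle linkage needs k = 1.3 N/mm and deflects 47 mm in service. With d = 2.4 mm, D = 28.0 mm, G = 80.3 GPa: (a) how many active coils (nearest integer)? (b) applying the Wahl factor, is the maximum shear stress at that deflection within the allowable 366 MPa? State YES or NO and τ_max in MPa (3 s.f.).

N_a = Gd⁴/(8D³k) = (80.3×10³)(2.4⁴)/(8·28.0³·1.3) = 11.67 → N_a = 12
Actual rate k = Gd⁴/(8D³·12) = 1.2642 N/mm
Working load F = kδ = 1.2642·47 = 59.417 N
C = 28.0/2.4 = 11.6667; K_W = (4C−1)/(4C−4)+0.615/C = 1.1230
τ_max = K_W·8FD/(πd³) = 1.1230·306.46 = 344.17 MPa
τ_max ≤ 366 MPa → acceptable

(a) 12 coils; (b) YES, τ_max = 344 MPa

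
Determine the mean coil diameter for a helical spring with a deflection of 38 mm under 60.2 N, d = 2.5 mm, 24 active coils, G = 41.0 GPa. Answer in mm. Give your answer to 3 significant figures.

Required rate k = F/δ = 60.2/38 = 1.5842 N/mm
D = (Gd⁴/(8N_a·k))^(1/3) = (41.0×10³·2.5⁴/(8·24·1.5842))^(1/3)
  = (5265.38)^(1/3) = 17.3971 mm

17.4 mm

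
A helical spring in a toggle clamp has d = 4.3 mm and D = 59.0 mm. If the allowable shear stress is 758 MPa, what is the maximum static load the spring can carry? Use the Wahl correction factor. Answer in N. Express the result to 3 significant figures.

363 N

C = D/d = 59.0/4.3 = 13.7209
K_W = (4C−1)/(4C−4) + 0.615/C = 53.884/50.884 + 0.0448 = 1.1038
τ_max = K·8FD/(πd³) → F_max = τ_allow·πd³/(8DK)
F_max = 758·π·4.3³/(8·59.0·1.1038) = 1.8933e+05/520.98 = 363.41 N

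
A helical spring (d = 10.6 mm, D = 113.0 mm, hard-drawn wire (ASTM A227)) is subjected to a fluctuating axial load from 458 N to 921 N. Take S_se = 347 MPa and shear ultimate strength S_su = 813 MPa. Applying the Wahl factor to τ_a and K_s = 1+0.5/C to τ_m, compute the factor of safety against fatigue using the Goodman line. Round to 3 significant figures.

2.52

C = D/d = 113.0/10.6 = 10.6604; K_W = (4C−1)/(4C−4)+0.615/C = 1.1353; K_s = 1+0.5/C = 1.0469
F_a = (F_max−F_min)/2 = 231.5 N; F_m = (F_max+F_min)/2 = 689.5 N
τ_a = K_W·8F_aD/(πd³) = 1.1353 × 55.931 = 63.5 MPa
τ_m = K_s·8F_mD/(πd³) = 1.0469 × 166.58 = 174.4 MPa
Goodman: 1/n_f = τ_a/S_se + τ_m/S_su = 63.5/347 + 174.4/813 = 0.18300 + 0.21451 = 0.39751
n_f = 1/0.39751 = 2.516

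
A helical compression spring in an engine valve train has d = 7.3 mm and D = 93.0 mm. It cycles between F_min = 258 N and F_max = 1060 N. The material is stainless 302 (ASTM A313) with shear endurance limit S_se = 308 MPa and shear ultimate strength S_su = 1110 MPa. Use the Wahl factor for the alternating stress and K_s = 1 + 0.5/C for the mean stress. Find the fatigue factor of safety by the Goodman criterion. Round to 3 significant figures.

C = D/d = 93.0/7.3 = 12.7397; K_W = (4C−1)/(4C−4)+0.615/C = 1.1122; K_s = 1+0.5/C = 1.0392
F_a = (F_max−F_min)/2 = 401 N; F_m = (F_max+F_min)/2 = 659 N
τ_a = K_W·8F_aD/(πd³) = 1.1122 × 244.12 = 271.5 MPa
τ_m = K_s·8F_mD/(πd³) = 1.0392 × 401.18 = 416.93 MPa
Goodman: 1/n_f = τ_a/S_se + τ_m/S_su = 271.5/308 + 416.93/1110 = 0.88149 + 0.37561 = 1.2571
n_f = 1/1.2571 = 0.7955

0.795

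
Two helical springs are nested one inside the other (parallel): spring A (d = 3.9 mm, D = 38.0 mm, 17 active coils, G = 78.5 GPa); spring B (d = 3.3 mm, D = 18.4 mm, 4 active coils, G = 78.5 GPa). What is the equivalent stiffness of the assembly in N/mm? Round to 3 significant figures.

49.1 N/mm

k_A = Gd⁴/(8D³N_a) = (78.5×10³)(3.9⁴)/(8·38.0³·17) = 2.4335 N/mm
k_B = Gd⁴/(8D³N_a) = (78.5×10³)(3.3⁴)/(8·18.4³·4) = 46.701 N/mm
Parallel: k_eq = 2.4335 + 46.701 = 49.134 N/mm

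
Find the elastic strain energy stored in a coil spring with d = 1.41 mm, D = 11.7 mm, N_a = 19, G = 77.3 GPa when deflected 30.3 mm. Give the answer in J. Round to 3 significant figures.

0.576 J

k = Gd⁴/(8D³N_a) = (77.3×10³)(1.41⁴)/(8·11.7³·19) = 1.255 N/mm
U = ½kδ² = 0.5 × 1.255 × 30.3² = 576.12 N·mm = 0.57612 J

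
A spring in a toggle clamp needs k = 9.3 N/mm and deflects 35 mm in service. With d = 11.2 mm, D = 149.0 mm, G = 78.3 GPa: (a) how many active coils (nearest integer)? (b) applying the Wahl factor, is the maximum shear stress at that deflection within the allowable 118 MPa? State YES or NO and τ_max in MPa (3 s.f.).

N_a = Gd⁴/(8D³k) = (78.3×10³)(11.2⁴)/(8·149.0³·9.3) = 5.006 → N_a = 5
Actual rate k = Gd⁴/(8D³·5) = 9.3114 N/mm
Working load F = kδ = 9.3114·35 = 325.9 N
C = 149.0/11.2 = 13.3036; K_W = (4C−1)/(4C−4)+0.615/C = 1.1072
τ_max = K_W·8FD/(πd³) = 1.1072·88.015 = 97.449 MPa
τ_max ≤ 118 MPa → acceptable

(a) 5 coils; (b) YES, τ_max = 97.4 MPa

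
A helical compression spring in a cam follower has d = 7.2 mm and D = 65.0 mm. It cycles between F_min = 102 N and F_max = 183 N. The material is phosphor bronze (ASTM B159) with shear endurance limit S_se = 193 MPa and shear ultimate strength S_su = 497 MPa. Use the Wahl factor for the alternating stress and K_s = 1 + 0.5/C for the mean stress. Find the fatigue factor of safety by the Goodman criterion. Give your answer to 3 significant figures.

C = D/d = 65.0/7.2 = 9.0278; K_W = (4C−1)/(4C−4)+0.615/C = 1.1615; K_s = 1+0.5/C = 1.0554
F_a = (F_max−F_min)/2 = 40.5 N; F_m = (F_max+F_min)/2 = 142.5 N
τ_a = K_W·8F_aD/(πd³) = 1.1615 × 17.96 = 20.862 MPa
τ_m = K_s·8F_mD/(πd³) = 1.0554 × 63.193 = 66.693 MPa
Goodman: 1/n_f = τ_a/S_se + τ_m/S_su = 20.862/193 + 66.693/497 = 0.10809 + 0.13419 = 0.24228
n_f = 1/0.24228 = 4.127

4.13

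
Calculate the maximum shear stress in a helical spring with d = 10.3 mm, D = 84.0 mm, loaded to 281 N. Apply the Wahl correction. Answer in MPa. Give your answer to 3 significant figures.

Spring index C = D/d = 84.0/10.3 = 8.1553
K_W = (4C−1)/(4C−4) + 0.615/C = 31.621/28.621 + 0.0754 = 1.1802
τ₀ = 8FD/(πd³) = 8·281·84.0/(π·10.3³) = 188832/3432.9 = 55.007 MPa
τ_max = K·τ₀ = 1.1802 × 55.007 = 64.92 MPa

64.9 MPa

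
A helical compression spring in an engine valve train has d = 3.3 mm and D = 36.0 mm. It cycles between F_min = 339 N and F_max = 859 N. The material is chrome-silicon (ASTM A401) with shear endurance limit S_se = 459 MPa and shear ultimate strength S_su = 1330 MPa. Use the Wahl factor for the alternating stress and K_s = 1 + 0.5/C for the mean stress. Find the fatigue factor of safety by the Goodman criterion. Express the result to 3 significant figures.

C = D/d = 36.0/3.3 = 10.9091; K_W = (4C−1)/(4C−4)+0.615/C = 1.1321; K_s = 1+0.5/C = 1.0458
F_a = (F_max−F_min)/2 = 260 N; F_m = (F_max+F_min)/2 = 599 N
τ_a = K_W·8F_aD/(πd³) = 1.1321 × 663.25 = 750.84 MPa
τ_m = K_s·8F_mD/(πd³) = 1.0458 × 1528 = 1598 MPa
Goodman: 1/n_f = τ_a/S_se + τ_m/S_su = 750.84/459 + 1598/1330 = 1.63581 + 1.20154 = 2.8373
n_f = 1/2.8373 = 0.3524

0.352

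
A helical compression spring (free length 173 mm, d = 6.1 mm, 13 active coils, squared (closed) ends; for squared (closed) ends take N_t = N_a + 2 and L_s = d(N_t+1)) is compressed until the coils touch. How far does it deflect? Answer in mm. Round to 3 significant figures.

75.4 mm

N_t = 15; L_s = 6.1·16 = 97.6 mm
δ_solid = L₀ − L_s = 173 − 97.6 = 75.4 mm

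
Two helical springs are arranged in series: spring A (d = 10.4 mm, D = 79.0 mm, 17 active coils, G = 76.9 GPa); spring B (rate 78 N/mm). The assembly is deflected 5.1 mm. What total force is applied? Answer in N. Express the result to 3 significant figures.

k_A = Gd⁴/(8D³N_a) = (76.9×10³)(10.4⁴)/(8·79.0³·17) = 13.417 N/mm
Series: 1/k_eq = 1/13.417 + 1/78 = 0.087356; k_eq = 11.447 N/mm
F = k_eq·δ = 11.447·5.1 = 58.382 N

58.4 N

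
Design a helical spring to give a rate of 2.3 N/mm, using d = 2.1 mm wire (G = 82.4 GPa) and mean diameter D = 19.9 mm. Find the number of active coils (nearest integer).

N_a = Gd⁴/(8D³k) = (82.4×10³ × 2.1⁴)/(8 × 19.9³ × 2.3)
    = 1.60252e+06 / 145003 = 11.05 → 11 coils

11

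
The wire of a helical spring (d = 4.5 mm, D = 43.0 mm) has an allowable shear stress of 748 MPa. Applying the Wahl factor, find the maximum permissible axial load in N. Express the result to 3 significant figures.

540 N

C = D/d = 43.0/4.5 = 9.5556
K_W = (4C−1)/(4C−4) + 0.615/C = 37.222/34.222 + 0.0644 = 1.1520
τ_max = K·8FD/(πd³) → F_max = τ_allow·πd³/(8DK)
F_max = 748·π·4.5³/(8·43.0·1.1520) = 2.1414e+05/396.3 = 540.34 N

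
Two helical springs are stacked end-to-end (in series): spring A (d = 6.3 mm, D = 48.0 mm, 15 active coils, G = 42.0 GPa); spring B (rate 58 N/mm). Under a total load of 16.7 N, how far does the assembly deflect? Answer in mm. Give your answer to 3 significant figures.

3.64 mm

k_A = Gd⁴/(8D³N_a) = (42.0×10³)(6.3⁴)/(8·48.0³·15) = 4.9855 N/mm
Series: 1/k_eq = 1/4.9855 + 1/58 = 0.21782; k_eq = 4.5909 N/mm
δ = F/k_eq = 16.7/4.5909 = 3.6377 mm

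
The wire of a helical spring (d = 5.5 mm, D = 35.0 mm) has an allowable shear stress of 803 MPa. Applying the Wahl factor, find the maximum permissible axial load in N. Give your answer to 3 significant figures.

1210 N

C = D/d = 35.0/5.5 = 6.3636
K_W = (4C−1)/(4C−4) + 0.615/C = 24.455/21.455 + 0.0966 = 1.2365
τ_max = K·8FD/(πd³) → F_max = τ_allow·πd³/(8DK)
F_max = 803·π·5.5³/(8·35.0·1.2365) = 4.1971e+05/346.21 = 1212.3 N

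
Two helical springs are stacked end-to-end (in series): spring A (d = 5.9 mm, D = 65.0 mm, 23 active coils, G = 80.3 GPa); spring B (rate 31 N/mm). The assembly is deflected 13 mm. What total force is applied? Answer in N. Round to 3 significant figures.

23.6 N

k_A = Gd⁴/(8D³N_a) = (80.3×10³)(5.9⁴)/(8·65.0³·23) = 1.9256 N/mm
Series: 1/k_eq = 1/1.9256 + 1/31 = 0.55158; k_eq = 1.813 N/mm
F = k_eq·δ = 1.813·13 = 23.569 N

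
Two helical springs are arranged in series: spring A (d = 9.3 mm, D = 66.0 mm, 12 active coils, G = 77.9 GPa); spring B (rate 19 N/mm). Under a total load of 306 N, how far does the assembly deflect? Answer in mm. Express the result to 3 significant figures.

k_A = Gd⁴/(8D³N_a) = (77.9×10³)(9.3⁴)/(8·66.0³·12) = 21.114 N/mm
Series: 1/k_eq = 1/21.114 + 1/19 = 0.099994; k_eq = 10.001 N/mm
δ = F/k_eq = 306/10.001 = 30.598 mm

30.6 mm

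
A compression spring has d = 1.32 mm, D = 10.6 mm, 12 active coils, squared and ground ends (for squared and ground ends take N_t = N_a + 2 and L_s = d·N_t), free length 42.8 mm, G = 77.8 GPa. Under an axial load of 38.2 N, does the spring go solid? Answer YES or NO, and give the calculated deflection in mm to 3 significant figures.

k = Gd⁴/(8D³N_a) = (77.8×10³)(1.32⁴)/(8·10.6³·12) = 2.0658 N/mm
N_t = 14; L_s = 1.32·14 = 18.48 mm; δ_solid = L₀ − L_s = 42.8 − 18.48 = 24.32 mm
δ = F/k = 38.2/2.0658 = 18.492 mm
δ < δ_solid → spring does not go solid

NO, δ = 18.5 mm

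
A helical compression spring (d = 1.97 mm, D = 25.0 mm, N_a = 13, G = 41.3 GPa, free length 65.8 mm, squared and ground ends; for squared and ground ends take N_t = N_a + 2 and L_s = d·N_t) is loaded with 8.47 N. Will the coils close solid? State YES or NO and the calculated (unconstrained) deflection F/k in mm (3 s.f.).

k = Gd⁴/(8D³N_a) = (41.3×10³)(1.97⁴)/(8·25.0³·13) = 0.38279 N/mm
N_t = 15; L_s = 1.97·15 = 29.55 mm; δ_solid = L₀ − L_s = 65.8 − 29.55 = 36.25 mm
δ = F/k = 8.47/0.38279 = 22.127 mm
δ < δ_solid → spring does not go solid

NO, δ = 22.1 mm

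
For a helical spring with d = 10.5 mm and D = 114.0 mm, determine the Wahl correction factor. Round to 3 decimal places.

C = D/d = 114.0/10.5 = 10.8571
K_W = (4C−1)/(4C−4) + 0.615/C = 42.429/39.429 + 0.0566 = 1.1327

1.133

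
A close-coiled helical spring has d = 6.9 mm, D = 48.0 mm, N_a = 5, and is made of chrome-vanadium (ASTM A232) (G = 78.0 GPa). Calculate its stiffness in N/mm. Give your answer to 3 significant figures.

40.0 N/mm

k = Gd⁴/(8D³N_a) = (78.0×10³ × 6.9⁴) / (8 × 48.0³ × 5)
  = 1.76804e+08 / 4.42368e+06 = 39.968 N/mm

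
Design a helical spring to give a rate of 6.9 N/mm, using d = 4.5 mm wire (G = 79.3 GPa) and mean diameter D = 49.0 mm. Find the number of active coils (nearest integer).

N_a = Gd⁴/(8D³k) = (79.3×10³ × 4.5⁴)/(8 × 49.0³ × 6.9)
    = 3.2518e+07 / 6.49422e+06 = 5.007 → 5 coils

5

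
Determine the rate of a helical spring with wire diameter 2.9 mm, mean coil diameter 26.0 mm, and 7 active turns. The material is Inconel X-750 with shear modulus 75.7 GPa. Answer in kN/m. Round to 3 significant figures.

k = Gd⁴/(8D³N_a) = (75.7×10³ × 2.9⁴) / (8 × 26.0³ × 7)
  = 5.35412e+06 / 984256 = 5.4398 N/mm

5.44 kN/m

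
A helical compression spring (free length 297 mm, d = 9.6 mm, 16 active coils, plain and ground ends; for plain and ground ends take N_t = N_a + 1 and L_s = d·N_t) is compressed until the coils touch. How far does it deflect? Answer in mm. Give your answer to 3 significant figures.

N_t = 17; L_s = 9.6·17 = 163.2 mm
δ_solid = L₀ − L_s = 297 − 163.2 = 133.8 mm

134 mm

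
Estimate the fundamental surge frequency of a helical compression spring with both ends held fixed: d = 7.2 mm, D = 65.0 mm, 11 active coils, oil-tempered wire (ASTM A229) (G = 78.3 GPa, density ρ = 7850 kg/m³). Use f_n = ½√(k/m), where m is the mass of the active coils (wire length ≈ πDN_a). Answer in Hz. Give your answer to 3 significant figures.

k = Gd⁴/(8D³N_a) = (78.3×10³)(7.2⁴)/(8·65.0³·11) = 8.707 N/mm = 8707 N/m
Wire length L = πDN_a = π·65.0·11 = 2246.2 mm
m = ρ·(πd²/4)·L = 7850 × 40.715×10⁻⁶ m² × 2.2462 m = 0.71793 kg
f_n = ½√(k/m) = 0.5·√(8707/0.71793) = 0.5·√(12128) = 55.064 Hz

55.1 Hz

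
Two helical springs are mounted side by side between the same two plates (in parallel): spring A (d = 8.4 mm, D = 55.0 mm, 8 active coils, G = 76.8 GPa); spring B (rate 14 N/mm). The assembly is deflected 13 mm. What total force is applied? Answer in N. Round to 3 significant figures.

k_A = Gd⁴/(8D³N_a) = (76.8×10³)(8.4⁴)/(8·55.0³·8) = 35.91 N/mm
Parallel: k_eq = 35.91 + 14 = 49.91 N/mm
F = k_eq·δ = 49.91·13 = 648.82 N

649 N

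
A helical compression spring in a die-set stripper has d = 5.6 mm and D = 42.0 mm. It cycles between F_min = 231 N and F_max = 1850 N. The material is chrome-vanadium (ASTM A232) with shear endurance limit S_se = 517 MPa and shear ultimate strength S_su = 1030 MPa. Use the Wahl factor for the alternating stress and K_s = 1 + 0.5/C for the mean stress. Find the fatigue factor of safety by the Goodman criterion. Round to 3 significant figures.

0.556

C = D/d = 42.0/5.6 = 7.5000; K_W = (4C−1)/(4C−4)+0.615/C = 1.1974; K_s = 1+0.5/C = 1.0667
F_a = (F_max−F_min)/2 = 809.5 N; F_m = (F_max+F_min)/2 = 1040.5 N
τ_a = K_W·8F_aD/(πd³) = 1.1974 × 492.99 = 590.3 MPa
τ_m = K_s·8F_mD/(πd³) = 1.0667 × 633.68 = 675.92 MPa
Goodman: 1/n_f = τ_a/S_se + τ_m/S_su = 590.3/517 + 675.92/1030 = 1.14179 + 0.65623 = 1.798
n_f = 1/1.798 = 0.5562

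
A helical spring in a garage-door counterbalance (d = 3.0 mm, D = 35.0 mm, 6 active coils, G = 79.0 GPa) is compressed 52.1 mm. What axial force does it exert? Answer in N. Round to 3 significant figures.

k = Gd⁴/(8D³N_a) = (79.0×10³)(3.0⁴)/(8·35.0³·6) = 3.1093 N/mm
F = k·δ = 3.1093 × 52.1 = 162 N

162 N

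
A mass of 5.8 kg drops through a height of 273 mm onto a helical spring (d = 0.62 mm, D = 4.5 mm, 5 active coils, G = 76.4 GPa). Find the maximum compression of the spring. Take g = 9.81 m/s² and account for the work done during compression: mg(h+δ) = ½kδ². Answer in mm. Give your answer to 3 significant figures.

k = Gd⁴/(8D³N_a) = (76.4×10³)(0.62⁴)/(8·4.5³·5) = 3.0972 N/mm
W = mg = 5.8 × 9.81 = 56.898 N
½kδ² − Wδ − Wh = 0 → δ = (W + √(W² + 2kWh))/k
δ = (56.898 + √(3237.4 + 96217.1))/3.0972 = (56.898 + 315.36)/3.0972 = 120.19 mm

120 mm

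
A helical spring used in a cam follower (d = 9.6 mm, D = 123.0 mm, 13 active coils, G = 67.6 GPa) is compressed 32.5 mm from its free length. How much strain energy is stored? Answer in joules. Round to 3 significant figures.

1.57 J

k = Gd⁴/(8D³N_a) = (67.6×10³)(9.6⁴)/(8·123.0³·13) = 2.9668 N/mm
U = ½kδ² = 0.5 × 2.9668 × 32.5² = 1566.8 N·mm = 1.5668 J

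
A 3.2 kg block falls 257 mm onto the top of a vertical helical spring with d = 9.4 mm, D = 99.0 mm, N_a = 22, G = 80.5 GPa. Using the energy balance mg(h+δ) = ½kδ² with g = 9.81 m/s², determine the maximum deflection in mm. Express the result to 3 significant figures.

75.3 mm

k = Gd⁴/(8D³N_a) = (80.5×10³)(9.4⁴)/(8·99.0³·22) = 3.6803 N/mm
W = mg = 3.2 × 9.81 = 31.392 N
½kδ² − Wδ − Wh = 0 → δ = (W + √(W² + 2kWh))/k
δ = (31.392 + √(985.46 + 59384.2))/3.6803 = (31.392 + 245.7)/3.6803 = 75.29 mm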